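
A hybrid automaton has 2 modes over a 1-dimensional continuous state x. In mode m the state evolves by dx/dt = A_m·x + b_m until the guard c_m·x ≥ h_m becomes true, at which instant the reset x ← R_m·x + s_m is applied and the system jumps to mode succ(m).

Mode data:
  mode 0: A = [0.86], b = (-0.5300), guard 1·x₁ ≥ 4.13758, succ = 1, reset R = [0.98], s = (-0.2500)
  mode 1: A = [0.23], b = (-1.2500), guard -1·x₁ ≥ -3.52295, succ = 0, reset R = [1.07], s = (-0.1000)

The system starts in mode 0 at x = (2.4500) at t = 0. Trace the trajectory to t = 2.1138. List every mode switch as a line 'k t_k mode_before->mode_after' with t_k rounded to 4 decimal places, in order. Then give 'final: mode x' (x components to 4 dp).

Mode 0: guard c·x = 4.1376 hit at Δt = 0.7587 (t = 0.7587), x⁻ = (4.1376) → reset → x⁺ = (3.8048), jump to mode 1
Mode 1: guard c·x = -3.5229 hit at Δt = 0.6935 (t = 1.4522), x⁻ = (3.5229) → reset → x⁺ = (3.6696), jump to mode 0
Mode 0: guard c·x = 4.1376 hit at Δt = 0.1658 (t = 1.6181), x⁻ = (4.1376) → reset → x⁺ = (3.8048), jump to mode 1
Mode 1: flow for 0.4957 to horizon, guard not reached → x = (3.6080)

1 0.7587 0->1
2 1.4522 1->0
3 1.6181 0->1
final: 1 3.6080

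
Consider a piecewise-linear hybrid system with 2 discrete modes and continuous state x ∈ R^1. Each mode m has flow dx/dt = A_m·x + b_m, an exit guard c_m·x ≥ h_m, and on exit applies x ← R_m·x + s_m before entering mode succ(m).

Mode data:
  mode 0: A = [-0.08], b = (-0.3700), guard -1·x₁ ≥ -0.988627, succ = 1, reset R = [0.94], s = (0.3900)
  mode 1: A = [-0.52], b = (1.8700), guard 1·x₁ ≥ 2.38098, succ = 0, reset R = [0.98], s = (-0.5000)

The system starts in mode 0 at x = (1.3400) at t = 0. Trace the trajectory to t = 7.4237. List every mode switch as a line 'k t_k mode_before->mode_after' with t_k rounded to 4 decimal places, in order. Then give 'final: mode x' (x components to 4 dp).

Mode 0: guard c·x = -0.9886 hit at Δt = 0.7589 (t = 0.7589), x⁻ = (0.9886) → reset → x⁺ = (1.3193), jump to mode 1
Mode 1: guard c·x = 2.3810 hit at Δt = 1.2075 (t = 1.9664), x⁻ = (2.3810) → reset → x⁺ = (1.8334), jump to mode 0
Mode 0: guard c·x = -0.9886 hit at Δt = 1.7522 (t = 3.7186), x⁻ = (0.9886) → reset → x⁺ = (1.3193), jump to mode 1
Mode 1: guard c·x = 2.3810 hit at Δt = 1.2075 (t = 4.9261), x⁻ = (2.3810) → reset → x⁺ = (1.8334), jump to mode 0
Mode 0: guard c·x = -0.9886 hit at Δt = 1.7522 (t = 6.6784), x⁻ = (0.9886) → reset → x⁺ = (1.3193), jump to mode 1
Mode 1: flow for 0.7453 to horizon, guard not reached → x = (2.0508)

1 0.7589 0->1
2 1.9664 1->0
3 3.7186 0->1
4 4.9261 1->0
5 6.6784 0->1
final: 1 2.0508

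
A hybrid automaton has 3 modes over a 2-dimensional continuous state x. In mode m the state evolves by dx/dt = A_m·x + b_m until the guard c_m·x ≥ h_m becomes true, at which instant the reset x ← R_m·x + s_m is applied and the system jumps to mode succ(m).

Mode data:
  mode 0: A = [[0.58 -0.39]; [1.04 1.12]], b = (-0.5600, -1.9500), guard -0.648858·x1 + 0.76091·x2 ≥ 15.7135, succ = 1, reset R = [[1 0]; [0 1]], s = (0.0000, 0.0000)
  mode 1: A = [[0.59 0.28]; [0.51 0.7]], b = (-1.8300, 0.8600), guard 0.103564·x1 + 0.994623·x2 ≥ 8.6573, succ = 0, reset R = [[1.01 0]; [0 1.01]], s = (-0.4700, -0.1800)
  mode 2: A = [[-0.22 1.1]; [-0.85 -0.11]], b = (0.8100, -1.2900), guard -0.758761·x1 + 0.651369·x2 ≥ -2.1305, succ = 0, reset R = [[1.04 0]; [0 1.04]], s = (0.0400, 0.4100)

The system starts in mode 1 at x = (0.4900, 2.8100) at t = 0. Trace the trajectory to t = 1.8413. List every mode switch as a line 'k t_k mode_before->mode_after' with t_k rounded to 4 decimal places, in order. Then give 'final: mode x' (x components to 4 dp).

Mode 1: guard c·x = 8.6573 hit at Δt = 1.2476 (t = 1.2476), x⁻ = (0.2267, 8.6805) → reset → x⁺ = (-0.2411, 8.5873), jump to mode 0
Mode 0: flow for 0.5937 to horizon, guard not reached → x = (-3.7416, 13.6466)

1 1.2476 1->0
final: 0 -3.7416 13.6466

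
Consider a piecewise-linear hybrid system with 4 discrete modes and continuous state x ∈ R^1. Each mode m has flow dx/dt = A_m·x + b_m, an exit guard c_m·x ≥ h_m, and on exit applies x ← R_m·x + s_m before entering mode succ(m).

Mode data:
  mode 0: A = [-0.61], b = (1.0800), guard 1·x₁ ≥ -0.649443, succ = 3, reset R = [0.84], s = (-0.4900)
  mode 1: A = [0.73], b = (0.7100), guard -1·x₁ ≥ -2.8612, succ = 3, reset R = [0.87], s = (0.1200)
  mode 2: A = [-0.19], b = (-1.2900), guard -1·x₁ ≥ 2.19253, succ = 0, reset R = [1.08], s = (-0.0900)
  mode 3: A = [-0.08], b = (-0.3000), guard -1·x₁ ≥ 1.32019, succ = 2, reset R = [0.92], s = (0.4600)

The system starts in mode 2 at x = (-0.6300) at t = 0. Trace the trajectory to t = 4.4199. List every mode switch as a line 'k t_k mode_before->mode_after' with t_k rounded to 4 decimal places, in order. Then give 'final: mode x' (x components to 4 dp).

1 1.5400 2->0
2 2.4549 0->3
3 3.8397 3->2
final: 2 -1.3845

Mode 2: guard c·x = 2.1925 hit at Δt = 1.5400 (t = 1.5400), x⁻ = (-2.1925) → reset → x⁺ = (-2.4579), jump to mode 0
Mode 0: guard c·x = -0.6494 hit at Δt = 0.9149 (t = 2.4549), x⁻ = (-0.6494) → reset → x⁺ = (-1.0355), jump to mode 3
Mode 3: guard c·x = 1.3202 hit at Δt = 1.3848 (t = 3.8397), x⁻ = (-1.3202) → reset → x⁺ = (-0.7546), jump to mode 2
Mode 2: flow for 0.5802 to horizon, guard not reached → x = (-1.3845)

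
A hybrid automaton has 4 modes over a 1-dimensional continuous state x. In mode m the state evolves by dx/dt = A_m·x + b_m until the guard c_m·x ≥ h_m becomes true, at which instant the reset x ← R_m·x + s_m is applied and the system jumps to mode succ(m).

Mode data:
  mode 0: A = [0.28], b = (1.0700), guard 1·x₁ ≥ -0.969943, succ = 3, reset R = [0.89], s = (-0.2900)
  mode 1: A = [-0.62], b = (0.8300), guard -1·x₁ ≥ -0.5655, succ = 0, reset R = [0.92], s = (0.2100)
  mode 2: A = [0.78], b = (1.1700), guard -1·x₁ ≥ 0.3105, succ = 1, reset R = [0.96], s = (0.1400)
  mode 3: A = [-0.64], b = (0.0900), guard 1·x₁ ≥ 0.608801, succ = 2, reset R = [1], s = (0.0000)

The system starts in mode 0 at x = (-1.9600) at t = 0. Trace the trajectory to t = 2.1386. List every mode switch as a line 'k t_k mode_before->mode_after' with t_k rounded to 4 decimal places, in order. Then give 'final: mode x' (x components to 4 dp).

Mode 0: guard c·x = -0.9699 hit at Δt = 1.5232 (t = 1.5232), x⁻ = (-0.9699) → reset → x⁺ = (-1.1532), jump to mode 3
Mode 3: flow for 0.6154 to horizon, guard not reached → x = (-0.7320)

1 1.5232 0->3
final: 3 -0.7320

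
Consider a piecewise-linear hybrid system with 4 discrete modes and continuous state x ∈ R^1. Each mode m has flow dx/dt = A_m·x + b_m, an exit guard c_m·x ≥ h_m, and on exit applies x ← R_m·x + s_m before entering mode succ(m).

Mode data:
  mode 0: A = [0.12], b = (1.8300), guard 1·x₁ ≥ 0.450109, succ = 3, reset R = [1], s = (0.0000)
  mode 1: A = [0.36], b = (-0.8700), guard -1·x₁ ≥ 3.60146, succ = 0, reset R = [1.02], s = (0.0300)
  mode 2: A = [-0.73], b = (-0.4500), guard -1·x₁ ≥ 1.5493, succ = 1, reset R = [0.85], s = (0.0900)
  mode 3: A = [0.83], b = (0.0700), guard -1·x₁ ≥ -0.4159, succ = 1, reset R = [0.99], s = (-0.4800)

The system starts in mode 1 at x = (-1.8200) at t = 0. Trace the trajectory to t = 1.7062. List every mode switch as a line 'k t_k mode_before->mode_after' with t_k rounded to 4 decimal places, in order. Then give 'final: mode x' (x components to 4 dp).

1 0.9750 1->0
final: 0 -2.5791

Mode 1: guard c·x = 3.6015 hit at Δt = 0.9750 (t = 0.9750), x⁻ = (-3.6015) → reset → x⁺ = (-3.6435), jump to mode 0
Mode 0: flow for 0.7312 to horizon, guard not reached → x = (-2.5791)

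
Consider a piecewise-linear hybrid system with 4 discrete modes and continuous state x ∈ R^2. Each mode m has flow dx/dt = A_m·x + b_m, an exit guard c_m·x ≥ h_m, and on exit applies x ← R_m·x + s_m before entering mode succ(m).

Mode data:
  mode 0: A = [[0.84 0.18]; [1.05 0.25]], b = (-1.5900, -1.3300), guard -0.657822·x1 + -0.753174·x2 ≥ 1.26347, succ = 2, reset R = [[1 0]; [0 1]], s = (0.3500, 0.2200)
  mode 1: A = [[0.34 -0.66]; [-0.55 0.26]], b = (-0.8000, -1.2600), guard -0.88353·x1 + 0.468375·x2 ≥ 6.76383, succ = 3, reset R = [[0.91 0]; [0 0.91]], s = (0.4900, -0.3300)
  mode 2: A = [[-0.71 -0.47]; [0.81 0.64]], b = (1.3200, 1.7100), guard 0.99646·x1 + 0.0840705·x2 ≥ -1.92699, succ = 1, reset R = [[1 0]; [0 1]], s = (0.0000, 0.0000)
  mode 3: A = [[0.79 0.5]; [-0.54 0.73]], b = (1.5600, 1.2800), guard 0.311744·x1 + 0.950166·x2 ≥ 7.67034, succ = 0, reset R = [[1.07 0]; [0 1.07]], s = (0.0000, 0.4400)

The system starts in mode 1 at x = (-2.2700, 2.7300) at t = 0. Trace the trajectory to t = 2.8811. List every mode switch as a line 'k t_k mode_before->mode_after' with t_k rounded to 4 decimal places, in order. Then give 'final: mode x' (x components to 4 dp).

Mode 1: guard c·x = 6.7638 hit at Δt = 0.7727 (t = 0.7727), x⁻ = (-5.5294, 4.0105) → reset → x⁺ = (-4.5418, 3.3196), jump to mode 3
Mode 3: guard c·x = 7.6703 hit at Δt = 0.7410 (t = 1.5137), x⁻ = (-3.6780, 9.2794) → reset → x⁺ = (-3.9354, 10.3689), jump to mode 0
Mode 0: guard c·x = 1.2635 hit at Δt = 0.8918 (t = 2.4055), x⁻ = (-8.3544, 5.6192) → reset → x⁺ = (-8.0044, 5.8392), jump to mode 2
Mode 2: flow for 0.4756 to horizon, guard not reached → x = (-6.2575, 5.6570)

1 0.7727 1->3
2 1.5137 3->0
3 2.4055 0->2
final: 2 -6.2575 5.6570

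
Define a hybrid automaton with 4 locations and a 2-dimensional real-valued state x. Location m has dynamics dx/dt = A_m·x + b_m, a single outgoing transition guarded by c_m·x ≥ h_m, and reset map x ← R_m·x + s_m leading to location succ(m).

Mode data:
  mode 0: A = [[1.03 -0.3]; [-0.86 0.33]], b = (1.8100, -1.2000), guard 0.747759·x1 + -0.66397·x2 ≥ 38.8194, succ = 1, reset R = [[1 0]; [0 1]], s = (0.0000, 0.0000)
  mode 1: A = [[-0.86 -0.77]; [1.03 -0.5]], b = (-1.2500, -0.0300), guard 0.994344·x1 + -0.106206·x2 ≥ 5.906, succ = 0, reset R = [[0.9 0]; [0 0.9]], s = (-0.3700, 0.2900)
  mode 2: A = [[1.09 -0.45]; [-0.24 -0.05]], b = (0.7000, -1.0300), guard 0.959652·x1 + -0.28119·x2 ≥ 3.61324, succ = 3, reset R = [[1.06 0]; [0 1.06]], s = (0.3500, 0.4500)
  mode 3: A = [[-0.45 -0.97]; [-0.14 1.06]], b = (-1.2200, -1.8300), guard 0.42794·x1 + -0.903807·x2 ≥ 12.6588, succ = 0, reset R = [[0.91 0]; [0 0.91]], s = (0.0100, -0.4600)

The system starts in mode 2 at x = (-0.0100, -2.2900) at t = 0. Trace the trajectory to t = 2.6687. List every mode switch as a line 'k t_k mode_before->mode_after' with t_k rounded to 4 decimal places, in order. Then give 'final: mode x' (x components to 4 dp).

Mode 2: guard c·x = 3.6132 hit at Δt = 0.8811 (t = 0.8811), x⁻ = (2.7933, -3.3166) → reset → x⁺ = (3.3109, -3.0656), jump to mode 3
Mode 3: guard c·x = 12.6588 hit at Δt = 0.8707 (t = 1.7518), x⁻ = (6.0573, -11.1380) → reset → x⁺ = (5.5221, -10.5956), jump to mode 0
Mode 0: flow for 0.9169 to horizon, guard not reached → x = (24.3159, -27.2643)

1 0.8811 2->3
2 1.7518 3->0
final: 0 24.3159 -27.2643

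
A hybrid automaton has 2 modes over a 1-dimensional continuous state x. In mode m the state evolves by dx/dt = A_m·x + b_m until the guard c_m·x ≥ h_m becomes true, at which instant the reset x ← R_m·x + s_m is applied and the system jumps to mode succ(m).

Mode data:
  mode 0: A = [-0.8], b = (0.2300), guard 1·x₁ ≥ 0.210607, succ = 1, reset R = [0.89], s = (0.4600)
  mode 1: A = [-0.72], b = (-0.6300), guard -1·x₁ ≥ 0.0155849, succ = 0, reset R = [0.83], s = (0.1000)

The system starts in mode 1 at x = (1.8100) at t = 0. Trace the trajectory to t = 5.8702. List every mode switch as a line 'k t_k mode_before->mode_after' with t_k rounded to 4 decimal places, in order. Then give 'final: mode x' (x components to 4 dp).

Mode 1: guard c·x = 0.0156 hit at Δt = 1.5822 (t = 1.5822), x⁻ = (-0.0156) → reset → x⁺ = (0.0871), jump to mode 0
Mode 0: guard c·x = 0.2106 hit at Δt = 1.1976 (t = 2.7798), x⁻ = (0.2106) → reset → x⁺ = (0.6474), jump to mode 1
Mode 1: guard c·x = 0.0156 hit at Δt = 0.7942 (t = 3.5740), x⁻ = (-0.0156) → reset → x⁺ = (0.0871), jump to mode 0
Mode 0: guard c·x = 0.2106 hit at Δt = 1.1976 (t = 4.7716), x⁻ = (0.2106) → reset → x⁺ = (0.6474), jump to mode 1
Mode 1: guard c·x = 0.0156 hit at Δt = 0.7942 (t = 5.5658), x⁻ = (-0.0156) → reset → x⁺ = (0.0871), jump to mode 0
Mode 0: flow for 0.3044 to horizon, guard not reached → x = (0.1304)

1 1.5822 1->0
2 2.7798 0->1
3 3.5740 1->0
4 4.7716 0->1
5 5.5658 1->0
final: 0 0.1304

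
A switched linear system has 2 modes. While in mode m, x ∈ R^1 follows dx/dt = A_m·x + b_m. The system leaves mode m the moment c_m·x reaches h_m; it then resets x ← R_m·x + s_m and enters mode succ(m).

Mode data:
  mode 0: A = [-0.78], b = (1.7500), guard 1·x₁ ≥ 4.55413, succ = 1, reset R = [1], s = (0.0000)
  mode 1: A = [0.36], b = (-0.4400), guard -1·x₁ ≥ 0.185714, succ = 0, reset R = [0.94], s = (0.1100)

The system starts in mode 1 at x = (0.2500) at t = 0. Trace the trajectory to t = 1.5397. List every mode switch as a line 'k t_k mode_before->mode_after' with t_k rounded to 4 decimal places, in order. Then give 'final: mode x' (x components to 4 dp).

Mode 1: guard c·x = 0.1857 hit at Δt = 1.0286 (t = 1.0286), x⁻ = (-0.1857) → reset → x⁺ = (-0.0646), jump to mode 0
Mode 0: flow for 0.5111 to horizon, guard not reached → x = (0.6943)

1 1.0286 1->0
final: 0 0.6943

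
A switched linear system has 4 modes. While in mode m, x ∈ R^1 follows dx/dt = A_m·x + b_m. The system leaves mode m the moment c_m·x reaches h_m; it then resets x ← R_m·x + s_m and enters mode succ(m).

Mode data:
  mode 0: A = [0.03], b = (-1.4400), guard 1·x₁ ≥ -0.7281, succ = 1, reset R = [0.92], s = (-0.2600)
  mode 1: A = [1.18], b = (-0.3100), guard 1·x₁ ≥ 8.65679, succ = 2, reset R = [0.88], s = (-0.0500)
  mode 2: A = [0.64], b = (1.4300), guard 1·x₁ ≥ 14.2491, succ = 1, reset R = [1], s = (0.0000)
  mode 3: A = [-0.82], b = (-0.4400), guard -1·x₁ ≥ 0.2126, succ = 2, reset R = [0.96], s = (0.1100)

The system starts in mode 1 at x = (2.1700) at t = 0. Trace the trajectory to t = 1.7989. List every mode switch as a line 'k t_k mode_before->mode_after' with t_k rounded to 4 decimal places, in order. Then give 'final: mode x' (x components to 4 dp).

1 1.2558 1->2
final: 2 11.6423

Mode 1: guard c·x = 8.6568 hit at Δt = 1.2558 (t = 1.2558), x⁻ = (8.6568) → reset → x⁺ = (7.5680), jump to mode 2
Mode 2: flow for 0.5431 to horizon, guard not reached → x = (11.6423)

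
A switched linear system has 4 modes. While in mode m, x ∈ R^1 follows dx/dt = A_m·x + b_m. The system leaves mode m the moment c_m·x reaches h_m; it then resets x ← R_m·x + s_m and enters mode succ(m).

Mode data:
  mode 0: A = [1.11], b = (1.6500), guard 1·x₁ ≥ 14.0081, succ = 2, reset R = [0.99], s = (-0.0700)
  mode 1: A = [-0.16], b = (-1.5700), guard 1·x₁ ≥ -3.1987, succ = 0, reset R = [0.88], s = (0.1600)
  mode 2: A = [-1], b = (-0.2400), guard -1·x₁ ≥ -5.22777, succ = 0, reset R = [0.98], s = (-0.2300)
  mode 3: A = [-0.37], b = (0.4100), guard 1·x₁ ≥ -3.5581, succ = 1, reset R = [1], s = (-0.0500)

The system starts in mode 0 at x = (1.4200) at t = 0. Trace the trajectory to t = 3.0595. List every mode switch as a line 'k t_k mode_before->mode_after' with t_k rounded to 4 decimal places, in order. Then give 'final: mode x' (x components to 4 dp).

Mode 0: guard c·x = 14.0081 hit at Δt = 1.5077 (t = 1.5077), x⁻ = (14.0081) → reset → x⁺ = (13.7980), jump to mode 2
Mode 2: guard c·x = -5.2278 hit at Δt = 0.9429 (t = 2.4506), x⁻ = (5.2278) → reset → x⁺ = (4.8932), jump to mode 0
Mode 0: flow for 0.6089 to horizon, guard not reached → x = (11.0545)

1 1.5077 0->2
2 2.4506 2->0
final: 0 11.0545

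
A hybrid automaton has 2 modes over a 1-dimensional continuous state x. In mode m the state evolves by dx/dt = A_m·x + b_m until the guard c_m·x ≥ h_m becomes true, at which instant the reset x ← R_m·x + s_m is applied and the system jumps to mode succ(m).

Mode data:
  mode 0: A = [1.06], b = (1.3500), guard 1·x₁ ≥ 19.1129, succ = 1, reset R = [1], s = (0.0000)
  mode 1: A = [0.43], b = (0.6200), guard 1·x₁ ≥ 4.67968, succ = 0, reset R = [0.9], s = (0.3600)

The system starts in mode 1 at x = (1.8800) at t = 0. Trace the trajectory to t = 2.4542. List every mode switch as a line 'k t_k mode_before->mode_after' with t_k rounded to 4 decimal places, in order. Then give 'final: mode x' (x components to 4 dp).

1 1.4216 1->0
final: 0 16.1913

Mode 1: guard c·x = 4.6797 hit at Δt = 1.4216 (t = 1.4216), x⁻ = (4.6797) → reset → x⁺ = (4.5717), jump to mode 0
Mode 0: flow for 1.0326 to horizon, guard not reached → x = (16.1913)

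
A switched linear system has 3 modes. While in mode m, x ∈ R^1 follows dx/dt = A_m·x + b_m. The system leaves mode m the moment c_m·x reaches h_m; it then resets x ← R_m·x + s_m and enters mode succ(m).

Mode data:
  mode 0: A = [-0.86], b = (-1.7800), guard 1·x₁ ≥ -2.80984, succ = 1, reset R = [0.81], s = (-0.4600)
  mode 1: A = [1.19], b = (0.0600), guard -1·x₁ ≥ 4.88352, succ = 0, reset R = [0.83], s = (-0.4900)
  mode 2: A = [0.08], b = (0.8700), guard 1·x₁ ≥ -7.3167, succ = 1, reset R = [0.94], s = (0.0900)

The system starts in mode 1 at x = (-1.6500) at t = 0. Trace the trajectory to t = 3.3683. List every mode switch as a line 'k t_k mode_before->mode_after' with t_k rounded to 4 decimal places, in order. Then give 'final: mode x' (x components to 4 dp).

1 0.9292 1->0
2 2.3323 0->1
3 2.8261 1->0
final: 0 -3.6215

Mode 1: guard c·x = 4.8835 hit at Δt = 0.9292 (t = 0.9292), x⁻ = (-4.8835) → reset → x⁺ = (-4.5433), jump to mode 0
Mode 0: guard c·x = -2.8098 hit at Δt = 1.4031 (t = 2.3323), x⁻ = (-2.8098) → reset → x⁺ = (-2.7360), jump to mode 1
Mode 1: guard c·x = 4.8835 hit at Δt = 0.4938 (t = 2.8261), x⁻ = (-4.8835) → reset → x⁺ = (-4.5433), jump to mode 0
Mode 0: flow for 0.5422 to horizon, guard not reached → x = (-3.6215)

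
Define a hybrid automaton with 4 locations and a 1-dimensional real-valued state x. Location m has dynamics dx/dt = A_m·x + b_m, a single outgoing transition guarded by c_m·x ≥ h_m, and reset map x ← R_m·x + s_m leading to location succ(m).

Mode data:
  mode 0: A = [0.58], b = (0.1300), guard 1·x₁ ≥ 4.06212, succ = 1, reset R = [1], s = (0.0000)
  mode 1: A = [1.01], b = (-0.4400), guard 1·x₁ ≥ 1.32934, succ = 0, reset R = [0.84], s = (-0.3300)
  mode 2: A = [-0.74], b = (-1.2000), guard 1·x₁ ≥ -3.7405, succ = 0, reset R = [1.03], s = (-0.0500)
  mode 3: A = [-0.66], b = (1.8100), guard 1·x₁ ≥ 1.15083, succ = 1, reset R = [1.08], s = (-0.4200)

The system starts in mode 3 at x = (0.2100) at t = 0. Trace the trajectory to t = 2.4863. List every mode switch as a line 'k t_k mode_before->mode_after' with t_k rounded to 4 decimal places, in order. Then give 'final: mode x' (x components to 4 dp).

Mode 3: guard c·x = 1.1508 hit at Δt = 0.7037 (t = 0.7037), x⁻ = (1.1508) → reset → x⁺ = (0.8229), jump to mode 1
Mode 1: guard c·x = 1.3293 hit at Δt = 0.8280 (t = 1.5317), x⁻ = (1.3293) → reset → x⁺ = (0.7866), jump to mode 0
Mode 0: flow for 0.9546 to horizon, guard not reached → x = (1.5342)

1 0.7037 3->1
2 1.5317 1->0
final: 0 1.5342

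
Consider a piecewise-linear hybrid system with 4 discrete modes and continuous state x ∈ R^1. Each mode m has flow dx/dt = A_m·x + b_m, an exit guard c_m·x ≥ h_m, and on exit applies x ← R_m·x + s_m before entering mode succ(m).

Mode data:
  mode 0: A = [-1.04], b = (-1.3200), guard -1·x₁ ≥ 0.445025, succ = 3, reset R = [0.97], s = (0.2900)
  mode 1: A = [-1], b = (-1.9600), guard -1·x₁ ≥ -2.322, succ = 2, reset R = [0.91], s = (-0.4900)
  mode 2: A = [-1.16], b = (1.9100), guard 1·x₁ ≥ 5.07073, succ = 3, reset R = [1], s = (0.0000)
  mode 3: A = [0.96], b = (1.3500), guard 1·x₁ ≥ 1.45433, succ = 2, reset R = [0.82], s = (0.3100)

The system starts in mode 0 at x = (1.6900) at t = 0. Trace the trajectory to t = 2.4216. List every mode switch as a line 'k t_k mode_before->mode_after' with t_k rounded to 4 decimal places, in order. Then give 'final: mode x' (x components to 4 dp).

1 1.2291 0->3
2 2.0794 3->2
final: 2 1.5497

Mode 0: guard c·x = 0.4450 hit at Δt = 1.2291 (t = 1.2291), x⁻ = (-0.4450) → reset → x⁺ = (-0.1417), jump to mode 3
Mode 3: guard c·x = 1.4543 hit at Δt = 0.8503 (t = 2.0794), x⁻ = (1.4543) → reset → x⁺ = (1.5026), jump to mode 2
Mode 2: flow for 0.3422 to horizon, guard not reached → x = (1.5497)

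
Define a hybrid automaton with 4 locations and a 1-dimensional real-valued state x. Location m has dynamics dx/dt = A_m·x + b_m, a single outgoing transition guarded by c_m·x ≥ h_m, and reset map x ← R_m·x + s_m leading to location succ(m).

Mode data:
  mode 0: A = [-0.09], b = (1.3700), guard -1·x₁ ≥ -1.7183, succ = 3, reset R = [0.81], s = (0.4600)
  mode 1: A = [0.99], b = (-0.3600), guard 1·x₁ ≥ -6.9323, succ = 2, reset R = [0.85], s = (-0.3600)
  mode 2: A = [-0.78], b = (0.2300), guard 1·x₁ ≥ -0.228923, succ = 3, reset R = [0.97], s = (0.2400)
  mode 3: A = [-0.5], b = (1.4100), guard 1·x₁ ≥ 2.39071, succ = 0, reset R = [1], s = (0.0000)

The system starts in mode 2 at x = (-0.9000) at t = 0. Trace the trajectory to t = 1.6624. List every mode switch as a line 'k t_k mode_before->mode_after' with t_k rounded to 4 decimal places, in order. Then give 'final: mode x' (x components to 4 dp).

1 1.0573 2->3
final: 3 0.7495

Mode 2: guard c·x = -0.2289 hit at Δt = 1.0573 (t = 1.0573), x⁻ = (-0.2289) → reset → x⁺ = (0.0179), jump to mode 3
Mode 3: flow for 0.6051 to horizon, guard not reached → x = (0.7495)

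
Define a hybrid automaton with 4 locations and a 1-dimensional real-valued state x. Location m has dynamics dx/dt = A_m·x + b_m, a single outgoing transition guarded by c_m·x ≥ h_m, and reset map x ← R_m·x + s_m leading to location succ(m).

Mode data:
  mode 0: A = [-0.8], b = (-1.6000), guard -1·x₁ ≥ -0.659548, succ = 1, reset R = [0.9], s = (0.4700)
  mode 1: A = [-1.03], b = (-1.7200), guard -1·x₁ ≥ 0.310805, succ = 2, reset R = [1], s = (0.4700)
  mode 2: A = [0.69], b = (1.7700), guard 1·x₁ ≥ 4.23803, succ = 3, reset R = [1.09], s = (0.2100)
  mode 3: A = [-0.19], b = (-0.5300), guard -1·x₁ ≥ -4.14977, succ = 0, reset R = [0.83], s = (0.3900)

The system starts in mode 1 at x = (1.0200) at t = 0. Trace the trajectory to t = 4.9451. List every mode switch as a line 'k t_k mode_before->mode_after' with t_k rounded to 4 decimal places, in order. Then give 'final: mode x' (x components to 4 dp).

Mode 1: guard c·x = 0.3108 hit at Δt = 0.6628 (t = 0.6628), x⁻ = (-0.3108) → reset → x⁺ = (0.1592), jump to mode 2
Mode 2: guard c·x = 4.2380 hit at Δt = 1.3263 (t = 1.9891), x⁻ = (4.2380) → reset → x⁺ = (4.8295), jump to mode 3
Mode 3: guard c·x = -4.1498 hit at Δt = 0.4918 (t = 2.4809), x⁻ = (4.1498) → reset → x⁺ = (3.8343), jump to mode 0
Mode 0: guard c·x = -0.6595 hit at Δt = 0.9820 (t = 3.4629), x⁻ = (0.6595) → reset → x⁺ = (1.0636), jump to mode 1
Mode 1: guard c·x = 0.3108 hit at Δt = 0.6784 (t = 4.1413), x⁻ = (-0.3108) → reset → x⁺ = (0.1592), jump to mode 2
Mode 2: flow for 0.8038 to horizon, guard not reached → x = (2.1787)

1 0.6628 1->2
2 1.9891 2->3
3 2.4809 3->0
4 3.4629 0->1
5 4.1413 1->2
final: 2 2.1787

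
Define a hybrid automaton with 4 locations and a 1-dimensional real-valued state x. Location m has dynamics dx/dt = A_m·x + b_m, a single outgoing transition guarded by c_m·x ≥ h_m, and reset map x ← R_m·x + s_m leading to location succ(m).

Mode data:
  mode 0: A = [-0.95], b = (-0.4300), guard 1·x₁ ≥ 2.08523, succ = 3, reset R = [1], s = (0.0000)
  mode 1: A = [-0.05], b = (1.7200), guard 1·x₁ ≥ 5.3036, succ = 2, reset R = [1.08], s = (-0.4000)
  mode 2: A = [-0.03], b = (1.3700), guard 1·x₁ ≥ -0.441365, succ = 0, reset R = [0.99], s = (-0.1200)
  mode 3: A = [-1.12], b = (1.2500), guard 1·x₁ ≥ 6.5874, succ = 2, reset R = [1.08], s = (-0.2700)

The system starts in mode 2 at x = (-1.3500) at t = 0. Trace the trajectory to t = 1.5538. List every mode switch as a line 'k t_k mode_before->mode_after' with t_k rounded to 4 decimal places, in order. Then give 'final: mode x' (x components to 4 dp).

1 0.6505 2->0
final: 0 -0.4969

Mode 2: guard c·x = -0.4414 hit at Δt = 0.6505 (t = 0.6505), x⁻ = (-0.4414) → reset → x⁺ = (-0.5570), jump to mode 0
Mode 0: flow for 0.9033 to horizon, guard not reached → x = (-0.4969)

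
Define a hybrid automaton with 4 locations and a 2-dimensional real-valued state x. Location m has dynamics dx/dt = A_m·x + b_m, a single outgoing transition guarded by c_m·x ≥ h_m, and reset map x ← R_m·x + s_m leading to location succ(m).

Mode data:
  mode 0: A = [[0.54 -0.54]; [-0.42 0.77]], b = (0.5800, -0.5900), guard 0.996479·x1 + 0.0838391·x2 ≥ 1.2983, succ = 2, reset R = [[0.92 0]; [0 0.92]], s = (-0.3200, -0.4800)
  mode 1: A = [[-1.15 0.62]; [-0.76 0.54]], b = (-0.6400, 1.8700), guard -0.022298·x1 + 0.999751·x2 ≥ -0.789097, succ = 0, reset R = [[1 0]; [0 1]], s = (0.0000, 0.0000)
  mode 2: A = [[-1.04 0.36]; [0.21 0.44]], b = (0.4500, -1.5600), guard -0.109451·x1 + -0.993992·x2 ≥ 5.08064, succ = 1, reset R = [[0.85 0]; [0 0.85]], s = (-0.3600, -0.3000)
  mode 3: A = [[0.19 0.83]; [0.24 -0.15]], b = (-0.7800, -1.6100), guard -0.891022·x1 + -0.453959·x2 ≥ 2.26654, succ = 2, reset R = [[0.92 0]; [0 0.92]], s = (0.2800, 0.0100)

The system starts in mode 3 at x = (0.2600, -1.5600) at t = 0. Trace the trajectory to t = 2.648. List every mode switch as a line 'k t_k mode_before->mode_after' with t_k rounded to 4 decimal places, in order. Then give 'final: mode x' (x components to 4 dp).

1 0.6192 3->2
2 1.4631 2->1
final: 1 -2.2626 -3.2309

Mode 3: guard c·x = 2.2665 hit at Δt = 0.6192 (t = 0.6192), x⁻ = (-1.2998, -2.4416) → reset → x⁺ = (-0.9158, -2.2363), jump to mode 2
Mode 2: guard c·x = 5.0806 hit at Δt = 0.8439 (t = 1.4631), x⁻ = (-0.8845, -5.0140) → reset → x⁺ = (-1.1118, -4.5619), jump to mode 1
Mode 1: flow for 1.1849 to horizon, guard not reached → x = (-2.2626, -3.2309)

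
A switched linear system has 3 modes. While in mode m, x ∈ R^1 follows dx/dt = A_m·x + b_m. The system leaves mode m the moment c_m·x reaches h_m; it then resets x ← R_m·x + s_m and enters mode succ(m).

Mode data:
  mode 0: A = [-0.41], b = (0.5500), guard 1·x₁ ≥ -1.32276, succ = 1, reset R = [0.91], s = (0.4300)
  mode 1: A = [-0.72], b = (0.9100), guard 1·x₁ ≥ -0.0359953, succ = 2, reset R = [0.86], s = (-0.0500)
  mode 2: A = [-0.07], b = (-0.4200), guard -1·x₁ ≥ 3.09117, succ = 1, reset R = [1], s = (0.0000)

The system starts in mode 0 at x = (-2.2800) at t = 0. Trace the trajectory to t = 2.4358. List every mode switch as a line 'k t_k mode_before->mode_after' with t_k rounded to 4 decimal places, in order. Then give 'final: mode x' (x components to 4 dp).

1 0.7487 0->1
2 1.3730 1->2
final: 2 -0.5053

Mode 0: guard c·x = -1.3228 hit at Δt = 0.7487 (t = 0.7487), x⁻ = (-1.3228) → reset → x⁺ = (-0.7737), jump to mode 1
Mode 1: guard c·x = -0.0360 hit at Δt = 0.6243 (t = 1.3730), x⁻ = (-0.0360) → reset → x⁺ = (-0.0810), jump to mode 2
Mode 2: flow for 1.0628 to horizon, guard not reached → x = (-0.5053)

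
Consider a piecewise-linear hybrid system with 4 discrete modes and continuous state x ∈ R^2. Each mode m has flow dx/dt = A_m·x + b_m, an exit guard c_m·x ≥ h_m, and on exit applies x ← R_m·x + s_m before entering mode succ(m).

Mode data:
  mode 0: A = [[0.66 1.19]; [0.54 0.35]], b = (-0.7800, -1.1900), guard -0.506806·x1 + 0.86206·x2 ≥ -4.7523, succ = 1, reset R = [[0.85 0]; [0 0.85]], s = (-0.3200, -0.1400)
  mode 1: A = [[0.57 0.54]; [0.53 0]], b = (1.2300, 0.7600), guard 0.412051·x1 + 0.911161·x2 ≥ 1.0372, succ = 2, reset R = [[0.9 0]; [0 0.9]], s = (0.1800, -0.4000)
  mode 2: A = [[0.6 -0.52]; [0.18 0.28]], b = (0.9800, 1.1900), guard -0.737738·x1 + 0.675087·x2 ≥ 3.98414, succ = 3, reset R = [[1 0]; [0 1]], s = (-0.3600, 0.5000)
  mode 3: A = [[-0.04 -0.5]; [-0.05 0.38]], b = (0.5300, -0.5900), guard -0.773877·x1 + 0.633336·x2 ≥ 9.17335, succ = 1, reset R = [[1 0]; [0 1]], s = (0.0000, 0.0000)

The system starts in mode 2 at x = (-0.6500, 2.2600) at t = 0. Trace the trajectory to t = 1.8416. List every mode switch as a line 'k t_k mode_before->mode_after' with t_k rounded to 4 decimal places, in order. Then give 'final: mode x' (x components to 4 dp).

1 0.9005 2->3
final: 3 -3.9455 5.8288

Mode 2: guard c·x = 3.9841 hit at Δt = 0.9005 (t = 0.9005), x⁻ = (-1.8076, 3.9263) → reset → x⁺ = (-2.1676, 4.4263), jump to mode 3
Mode 3: flow for 0.9411 to horizon, guard not reached → x = (-3.9455, 5.8288)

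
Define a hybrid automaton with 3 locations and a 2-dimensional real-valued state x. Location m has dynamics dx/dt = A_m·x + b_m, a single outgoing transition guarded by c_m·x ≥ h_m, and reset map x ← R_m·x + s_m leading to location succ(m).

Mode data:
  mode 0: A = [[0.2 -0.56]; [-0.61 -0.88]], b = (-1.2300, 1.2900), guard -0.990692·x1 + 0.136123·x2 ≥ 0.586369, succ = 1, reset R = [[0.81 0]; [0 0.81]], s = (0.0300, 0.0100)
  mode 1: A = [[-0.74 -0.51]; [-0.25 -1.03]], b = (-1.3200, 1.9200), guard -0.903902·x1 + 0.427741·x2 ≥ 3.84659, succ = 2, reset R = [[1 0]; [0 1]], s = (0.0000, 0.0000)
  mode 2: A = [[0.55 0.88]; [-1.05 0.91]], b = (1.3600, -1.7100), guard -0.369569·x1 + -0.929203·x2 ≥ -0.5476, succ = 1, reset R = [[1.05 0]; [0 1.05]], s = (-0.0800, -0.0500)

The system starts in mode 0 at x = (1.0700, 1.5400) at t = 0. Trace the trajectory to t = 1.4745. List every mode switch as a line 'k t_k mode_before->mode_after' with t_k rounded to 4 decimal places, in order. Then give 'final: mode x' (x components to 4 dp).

1 0.7519 0->1
final: 1 -1.3194 1.6417

Mode 0: guard c·x = 0.5864 hit at Δt = 0.7519 (t = 0.7519), x⁻ = (-0.3977, 1.4135) → reset → x⁺ = (-0.2921, 1.1549), jump to mode 1
Mode 1: flow for 0.7226 to horizon, guard not reached → x = (-1.3194, 1.6417)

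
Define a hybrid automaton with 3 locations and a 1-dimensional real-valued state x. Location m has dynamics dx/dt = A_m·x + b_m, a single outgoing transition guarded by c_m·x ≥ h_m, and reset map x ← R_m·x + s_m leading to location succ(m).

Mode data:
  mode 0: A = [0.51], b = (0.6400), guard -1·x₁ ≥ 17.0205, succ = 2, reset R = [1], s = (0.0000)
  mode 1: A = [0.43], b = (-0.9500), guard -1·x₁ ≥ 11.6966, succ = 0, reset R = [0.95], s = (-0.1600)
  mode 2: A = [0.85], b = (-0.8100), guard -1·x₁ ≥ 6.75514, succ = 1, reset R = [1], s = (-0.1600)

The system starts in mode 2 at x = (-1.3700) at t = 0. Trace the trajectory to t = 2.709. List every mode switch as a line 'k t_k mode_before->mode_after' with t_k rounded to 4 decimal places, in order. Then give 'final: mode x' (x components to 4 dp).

Mode 2: guard c·x = 6.7551 hit at Δt = 1.4111 (t = 1.4111), x⁻ = (-6.7551) → reset → x⁺ = (-6.9151), jump to mode 1
Mode 1: guard c·x = 11.6966 hit at Δt = 0.9799 (t = 2.3910), x⁻ = (-11.6966) → reset → x⁺ = (-11.2718), jump to mode 0
Mode 0: flow for 0.3180 to horizon, guard not reached → x = (-13.0355)

1 1.4111 2->1
2 2.3910 1->0
final: 0 -13.0355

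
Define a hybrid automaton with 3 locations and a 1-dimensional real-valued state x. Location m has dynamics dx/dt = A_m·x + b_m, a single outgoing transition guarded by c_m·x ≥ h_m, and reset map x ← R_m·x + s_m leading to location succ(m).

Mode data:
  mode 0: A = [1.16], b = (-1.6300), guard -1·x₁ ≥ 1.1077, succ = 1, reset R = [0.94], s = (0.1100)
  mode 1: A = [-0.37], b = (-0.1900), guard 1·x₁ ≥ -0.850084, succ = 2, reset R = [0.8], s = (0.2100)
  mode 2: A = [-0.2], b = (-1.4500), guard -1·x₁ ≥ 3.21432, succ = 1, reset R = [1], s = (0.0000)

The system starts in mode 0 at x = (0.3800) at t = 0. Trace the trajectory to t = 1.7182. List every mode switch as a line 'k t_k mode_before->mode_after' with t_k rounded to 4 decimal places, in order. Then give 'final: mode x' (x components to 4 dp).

Mode 0: guard c·x = 1.1077 hit at Δt = 0.7729 (t = 0.7729), x⁻ = (-1.1077) → reset → x⁺ = (-0.9312), jump to mode 1
Mode 1: guard c·x = -0.8501 hit at Δt = 0.5838 (t = 1.3567), x⁻ = (-0.8501) → reset → x⁺ = (-0.4701), jump to mode 2
Mode 2: flow for 0.3615 to horizon, guard not reached → x = (-0.9429)

1 0.7729 0->1
2 1.3567 1->2
final: 2 -0.9429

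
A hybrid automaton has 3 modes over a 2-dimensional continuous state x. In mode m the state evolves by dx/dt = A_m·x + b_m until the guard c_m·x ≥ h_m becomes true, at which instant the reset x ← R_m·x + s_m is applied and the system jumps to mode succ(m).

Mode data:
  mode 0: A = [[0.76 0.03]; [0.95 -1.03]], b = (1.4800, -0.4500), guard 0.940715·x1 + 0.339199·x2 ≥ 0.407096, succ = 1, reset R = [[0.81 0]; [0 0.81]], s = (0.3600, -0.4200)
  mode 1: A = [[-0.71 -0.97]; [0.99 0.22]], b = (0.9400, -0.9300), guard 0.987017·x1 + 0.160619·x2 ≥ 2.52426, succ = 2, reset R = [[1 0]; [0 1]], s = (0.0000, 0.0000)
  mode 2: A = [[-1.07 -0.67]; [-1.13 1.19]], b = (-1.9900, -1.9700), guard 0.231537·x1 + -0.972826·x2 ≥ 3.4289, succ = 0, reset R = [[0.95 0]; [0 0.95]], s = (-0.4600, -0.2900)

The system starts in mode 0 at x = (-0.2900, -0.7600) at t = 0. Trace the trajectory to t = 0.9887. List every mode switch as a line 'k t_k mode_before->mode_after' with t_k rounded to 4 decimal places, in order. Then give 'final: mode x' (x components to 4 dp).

Mode 0: guard c·x = 0.4071 hit at Δt = 0.5871 (t = 0.5871), x⁻ = (0.6268, -0.5380) → reset → x⁺ = (0.8677, -0.8558), jump to mode 1
Mode 1: flow for 0.4016 to horizon, guard not reached → x = (1.2792, -0.8766)

1 0.5871 0->1
final: 1 1.2792 -0.8766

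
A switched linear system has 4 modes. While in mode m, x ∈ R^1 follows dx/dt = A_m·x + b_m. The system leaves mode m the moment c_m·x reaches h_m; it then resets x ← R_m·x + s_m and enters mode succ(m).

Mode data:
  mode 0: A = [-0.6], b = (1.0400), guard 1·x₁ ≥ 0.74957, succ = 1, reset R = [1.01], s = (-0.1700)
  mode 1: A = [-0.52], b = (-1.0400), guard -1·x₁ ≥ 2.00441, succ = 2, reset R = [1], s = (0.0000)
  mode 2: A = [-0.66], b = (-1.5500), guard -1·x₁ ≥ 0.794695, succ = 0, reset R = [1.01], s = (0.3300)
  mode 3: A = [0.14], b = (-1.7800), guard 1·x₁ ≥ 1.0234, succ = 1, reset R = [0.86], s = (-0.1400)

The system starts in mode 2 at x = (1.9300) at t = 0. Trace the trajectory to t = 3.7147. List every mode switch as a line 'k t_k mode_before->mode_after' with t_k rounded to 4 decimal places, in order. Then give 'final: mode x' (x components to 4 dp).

1 1.5347 2->0
2 2.8806 0->1
final: 1 -0.3234

Mode 2: guard c·x = 0.7947 hit at Δt = 1.5347 (t = 1.5347), x⁻ = (-0.7947) → reset → x⁺ = (-0.4726), jump to mode 0
Mode 0: guard c·x = 0.7496 hit at Δt = 1.3459 (t = 2.8806), x⁻ = (0.7496) → reset → x⁺ = (0.5871), jump to mode 1
Mode 1: flow for 0.8341 to horizon, guard not reached → x = (-0.3234)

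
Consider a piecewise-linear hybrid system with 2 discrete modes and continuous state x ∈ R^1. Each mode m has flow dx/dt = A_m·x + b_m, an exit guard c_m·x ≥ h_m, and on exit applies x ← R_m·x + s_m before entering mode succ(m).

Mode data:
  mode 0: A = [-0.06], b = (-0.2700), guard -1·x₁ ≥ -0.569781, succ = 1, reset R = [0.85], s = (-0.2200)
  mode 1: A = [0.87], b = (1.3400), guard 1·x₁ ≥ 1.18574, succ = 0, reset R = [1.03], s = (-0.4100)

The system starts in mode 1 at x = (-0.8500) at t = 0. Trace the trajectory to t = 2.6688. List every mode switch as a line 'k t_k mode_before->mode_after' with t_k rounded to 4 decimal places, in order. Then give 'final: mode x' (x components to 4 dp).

Mode 1: guard c·x = 1.1857 hit at Δt = 1.5788 (t = 1.5788), x⁻ = (1.1857) → reset → x⁺ = (0.8113), jump to mode 0
Mode 0: guard c·x = -0.5698 hit at Δt = 0.7757 (t = 2.3545), x⁻ = (0.5698) → reset → x⁺ = (0.2643), jump to mode 1
Mode 1: flow for 0.3143 to horizon, guard not reached → x = (0.8318)

1 1.5788 1->0
2 2.3545 0->1
final: 1 0.8318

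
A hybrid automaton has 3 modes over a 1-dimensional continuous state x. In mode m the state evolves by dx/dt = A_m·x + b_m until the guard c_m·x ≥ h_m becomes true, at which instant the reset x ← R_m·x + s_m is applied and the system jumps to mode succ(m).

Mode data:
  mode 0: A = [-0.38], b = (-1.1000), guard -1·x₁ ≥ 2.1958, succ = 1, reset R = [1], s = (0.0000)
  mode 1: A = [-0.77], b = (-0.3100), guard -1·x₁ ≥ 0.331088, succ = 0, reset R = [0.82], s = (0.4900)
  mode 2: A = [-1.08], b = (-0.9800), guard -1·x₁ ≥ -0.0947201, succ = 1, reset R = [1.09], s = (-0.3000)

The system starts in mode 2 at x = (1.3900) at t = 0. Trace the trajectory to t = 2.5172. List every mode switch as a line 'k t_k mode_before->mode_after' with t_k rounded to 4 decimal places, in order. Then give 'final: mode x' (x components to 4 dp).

1 0.7682 2->1
2 2.1413 1->0
final: 0 -0.1959

Mode 2: guard c·x = -0.0947 hit at Δt = 0.7682 (t = 0.7682), x⁻ = (0.0947) → reset → x⁺ = (-0.1968), jump to mode 1
Mode 1: guard c·x = 0.3311 hit at Δt = 1.3731 (t = 2.1413), x⁻ = (-0.3311) → reset → x⁺ = (0.2185), jump to mode 0
Mode 0: flow for 0.3759 to horizon, guard not reached → x = (-0.1959)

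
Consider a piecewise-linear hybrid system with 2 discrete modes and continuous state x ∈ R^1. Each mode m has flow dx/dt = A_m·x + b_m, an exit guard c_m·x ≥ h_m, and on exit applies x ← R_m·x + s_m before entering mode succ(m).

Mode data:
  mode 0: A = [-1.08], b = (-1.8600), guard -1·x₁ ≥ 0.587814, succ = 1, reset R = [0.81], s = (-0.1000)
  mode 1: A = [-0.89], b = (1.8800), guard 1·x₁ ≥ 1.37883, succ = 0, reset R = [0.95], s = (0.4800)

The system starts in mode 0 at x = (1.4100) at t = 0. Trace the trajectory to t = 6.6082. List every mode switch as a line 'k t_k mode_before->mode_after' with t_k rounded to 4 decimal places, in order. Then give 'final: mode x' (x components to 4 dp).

Mode 0: guard c·x = 0.5878 hit at Δt = 0.9404 (t = 0.9404), x⁻ = (-0.5878) → reset → x⁺ = (-0.5761), jump to mode 1
Mode 1: guard c·x = 1.3788 hit at Δt = 1.4594 (t = 2.3998), x⁻ = (1.3788) → reset → x⁺ = (1.7899), jump to mode 0
Mode 0: guard c·x = 0.5878 hit at Δt = 1.0464 (t = 3.4462), x⁻ = (-0.5878) → reset → x⁺ = (-0.5761), jump to mode 1
Mode 1: guard c·x = 1.3788 hit at Δt = 1.4594 (t = 4.9056), x⁻ = (1.3788) → reset → x⁺ = (1.7899), jump to mode 0
Mode 0: guard c·x = 0.5878 hit at Δt = 1.0464 (t = 5.9520), x⁻ = (-0.5878) → reset → x⁺ = (-0.5761), jump to mode 1
Mode 1: flow for 0.6562 to horizon, guard not reached → x = (0.6131)

1 0.9404 0->1
2 2.3998 1->0
3 3.4462 0->1
4 4.9056 1->0
5 5.9520 0->1
final: 1 0.6131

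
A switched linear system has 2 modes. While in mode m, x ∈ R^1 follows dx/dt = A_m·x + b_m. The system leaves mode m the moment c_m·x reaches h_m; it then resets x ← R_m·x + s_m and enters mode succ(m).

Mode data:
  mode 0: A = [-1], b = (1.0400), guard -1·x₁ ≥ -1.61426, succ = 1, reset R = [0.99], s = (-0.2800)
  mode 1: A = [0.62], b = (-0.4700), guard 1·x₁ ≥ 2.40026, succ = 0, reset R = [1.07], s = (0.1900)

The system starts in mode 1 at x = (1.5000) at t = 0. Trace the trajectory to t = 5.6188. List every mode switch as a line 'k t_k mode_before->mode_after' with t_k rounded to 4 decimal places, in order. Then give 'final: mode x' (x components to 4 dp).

Mode 1: guard c·x = 2.4003 hit at Δt = 1.2815 (t = 1.2815), x⁻ = (2.4003) → reset → x⁺ = (2.7583), jump to mode 0
Mode 0: guard c·x = -1.6143 hit at Δt = 1.0960 (t = 2.3775), x⁻ = (1.6143) → reset → x⁺ = (1.3181), jump to mode 1
Mode 1: guard c·x = 2.4003 hit at Δt = 1.7351 (t = 4.1126), x⁻ = (2.4003) → reset → x⁺ = (2.7583), jump to mode 0
Mode 0: guard c·x = -1.6143 hit at Δt = 1.0960 (t = 5.2086), x⁻ = (1.6143) → reset → x⁺ = (1.3181), jump to mode 1
Mode 1: flow for 0.4102 to horizon, guard not reached → x = (1.4803)

1 1.2815 1->0
2 2.3775 0->1
3 4.1126 1->0
4 5.2086 0->1
final: 1 1.4803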